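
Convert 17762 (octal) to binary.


Each octal digit → 3 binary bits:
  1 = 001
  7 = 111
  7 = 111
  6 = 110
  2 = 010
Concatenate: 001 111 111 110 010
= 001111111110010


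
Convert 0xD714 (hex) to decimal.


Positional values:
Position 0: 4 × 16^0 = 4 × 1 = 4
Position 1: 1 × 16^1 = 1 × 16 = 16
Position 2: 7 × 16^2 = 7 × 256 = 1792
Position 3: D × 16^3 = 13 × 4096 = 53248
Sum = 4 + 16 + 1792 + 53248
= 55060


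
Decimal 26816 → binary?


Divide by 2 repeatedly:
26816 ÷ 2 = 13408 remainder 0
13408 ÷ 2 = 6704 remainder 0
6704 ÷ 2 = 3352 remainder 0
3352 ÷ 2 = 1676 remainder 0
1676 ÷ 2 = 838 remainder 0
838 ÷ 2 = 419 remainder 0
419 ÷ 2 = 209 remainder 1
209 ÷ 2 = 104 remainder 1
104 ÷ 2 = 52 remainder 0
52 ÷ 2 = 26 remainder 0
26 ÷ 2 = 13 remainder 0
13 ÷ 2 = 6 remainder 1
6 ÷ 2 = 3 remainder 0
3 ÷ 2 = 1 remainder 1
1 ÷ 2 = 0 remainder 1
Reading remainders bottom-up:
= 110100011000000


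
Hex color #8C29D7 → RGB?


Hex: #8C29D7
R = 8C₁₆ = 140
G = 29₁₆ = 41
B = D7₁₆ = 215
= RGB(140, 41, 215)


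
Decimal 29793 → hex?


Divide by 16 repeatedly:
29793 ÷ 16 = 1862 remainder 1 (1)
1862 ÷ 16 = 116 remainder 6 (6)
116 ÷ 16 = 7 remainder 4 (4)
7 ÷ 16 = 0 remainder 7 (7)
Reading remainders bottom-up:
= 0x7461


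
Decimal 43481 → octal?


Divide by 8 repeatedly:
43481 ÷ 8 = 5435 remainder 1
5435 ÷ 8 = 679 remainder 3
679 ÷ 8 = 84 remainder 7
84 ÷ 8 = 10 remainder 4
10 ÷ 8 = 1 remainder 2
1 ÷ 8 = 0 remainder 1
Reading remainders bottom-up:
= 0o124731


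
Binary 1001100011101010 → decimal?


Positional values:
Bit 1: 1 × 2^1 = 2
Bit 3: 1 × 2^3 = 8
Bit 5: 1 × 2^5 = 32
Bit 6: 1 × 2^6 = 64
Bit 7: 1 × 2^7 = 128
Bit 11: 1 × 2^11 = 2048
Bit 12: 1 × 2^12 = 4096
Bit 15: 1 × 2^15 = 32768
Sum = 2 + 8 + 32 + 64 + 128 + 2048 + 4096 + 32768
= 39146


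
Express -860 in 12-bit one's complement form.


Original: 001101011100
Invert all bits:
  bit 0: 0 → 1
  bit 1: 0 → 1
  bit 2: 1 → 0
  bit 3: 1 → 0
  bit 4: 0 → 1
  bit 5: 1 → 0
  bit 6: 0 → 1
  bit 7: 1 → 0
  bit 8: 1 → 0
  bit 9: 1 → 0
  bit 10: 0 → 1
  bit 11: 0 → 1
= 110010100011


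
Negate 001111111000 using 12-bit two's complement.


Original: 001111111000
Step 1 - Invert all bits: 110000000111
Step 2 - Add 1: 110000000111 + 1
= 110000001000 (represents -1016)


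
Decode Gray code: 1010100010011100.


Gray code: 1010100010011100
MSB stays the same: 1
Each subsequent bit = prev_binary XOR current_gray:
  B[1] = 1 XOR 0 = 1
  B[2] = 1 XOR 1 = 0
  B[3] = 0 XOR 0 = 0
  B[4] = 0 XOR 1 = 1
  B[5] = 1 XOR 0 = 1
  B[6] = 1 XOR 0 = 1
  B[7] = 1 XOR 0 = 1
  B[8] = 1 XOR 1 = 0
  B[9] = 0 XOR 0 = 0
  B[10] = 0 XOR 0 = 0
  B[11] = 0 XOR 1 = 1
  B[12] = 1 XOR 1 = 0
  B[13] = 0 XOR 1 = 1
  B[14] = 1 XOR 0 = 1
  B[15] = 1 XOR 0 = 1
= 1100111100010111 (53015 decimal)


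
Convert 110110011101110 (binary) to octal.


Group into 3-bit groups: 110110011101110
  110 = 6
  110 = 6
  011 = 3
  101 = 5
  110 = 6
= 0o66356


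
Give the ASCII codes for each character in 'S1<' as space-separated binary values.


String: 'S1<'  (3 characters)
Per-character ASCII lookup:
  'S': uppercase starts at 65: 'S' = 65 + 18 = 83 → 1010011
  '1': digits start at 48: '1' = 48 + 1 = 49 → 110001
  '<': special character: '<' = 60 → 111100
= 1010011 110001 111100


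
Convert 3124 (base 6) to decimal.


Positional values (base 6):
  4 × 6^0 = 4 × 1 = 4
  2 × 6^1 = 2 × 6 = 12
  1 × 6^2 = 1 × 36 = 36
  3 × 6^3 = 3 × 216 = 648
Sum = 4 + 12 + 36 + 648
= 700


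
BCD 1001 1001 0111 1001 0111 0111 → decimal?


Each 4-bit group → digit:
  1001 → 9
  1001 → 9
  0111 → 7
  1001 → 9
  0111 → 7
  0111 → 7
= 997977


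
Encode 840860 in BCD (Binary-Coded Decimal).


Each digit → 4-bit binary:
  8 → 1000
  4 → 0100
  0 → 0000
  8 → 1000
  6 → 0110
  0 → 0000
= 1000 0100 0000 1000 0110 0000


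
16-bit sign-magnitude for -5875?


Sign bit: 1 (negative)
Magnitude: 5875 = 001011011110011
= 1001011011110011


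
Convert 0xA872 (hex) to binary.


Each hex digit → 4 binary bits:
  A = 1010
  8 = 1000
  7 = 0111
  2 = 0010
Concatenate: 1010 1000 0111 0010
= 1010100001110010


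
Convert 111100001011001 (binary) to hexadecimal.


Group into 4-bit nibbles: 0111100001011001
  0111 = 7
  1000 = 8
  0101 = 5
  1001 = 9
= 0x7859


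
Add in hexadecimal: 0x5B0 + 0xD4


Align and add column by column (LSB to MSB, each column mod 16 with carry):
  05B0
+ 00D4
  ----
  col 0: 0(0) + 4(4) + 0 (carry in) = 4 → 4(4), carry out 0
  col 1: B(11) + D(13) + 0 (carry in) = 24 → 8(8), carry out 1
  col 2: 5(5) + 0(0) + 1 (carry in) = 6 → 6(6), carry out 0
  col 3: 0(0) + 0(0) + 0 (carry in) = 0 → 0(0), carry out 0
Reading digits MSB→LSB: 0684
Strip leading zeros: 684
= 0x684


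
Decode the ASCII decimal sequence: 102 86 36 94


Codes (decimal): 102 86 36 94
Per-code ASCII lookup:
  102  (range 97-122: lowercase, 102 - 97 = 5) → 'f'
  86  (range 65-90: uppercase, 86 - 65 = 21) → 'V'
  36  (special character) → '$'
  94  (special character) → '^'
= 'fV$^'


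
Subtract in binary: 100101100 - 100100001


Align and subtract column by column (LSB to MSB, borrowing when needed):
  100101100
- 100100001
  ---------
  col 0: (0 - 0 borrow-in) - 1 → borrow from next column: (0+2) - 1 = 1, borrow out 1
  col 1: (0 - 1 borrow-in) - 0 → borrow from next column: (-1+2) - 0 = 1, borrow out 1
  col 2: (1 - 1 borrow-in) - 0 → 0 - 0 = 0, borrow out 0
  col 3: (1 - 0 borrow-in) - 0 → 1 - 0 = 1, borrow out 0
  col 4: (0 - 0 borrow-in) - 0 → 0 - 0 = 0, borrow out 0
  col 5: (1 - 0 borrow-in) - 1 → 1 - 1 = 0, borrow out 0
  col 6: (0 - 0 borrow-in) - 0 → 0 - 0 = 0, borrow out 0
  col 7: (0 - 0 borrow-in) - 0 → 0 - 0 = 0, borrow out 0
  col 8: (1 - 0 borrow-in) - 1 → 1 - 1 = 0, borrow out 0
Reading bits MSB→LSB: 000001011
Strip leading zeros: 1011
= 1011


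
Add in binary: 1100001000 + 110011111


Align and add column by column (LSB to MSB, carry propagating):
  01100001000
+ 00110011111
  -----------
  col 0: 0 + 1 + 0 (carry in) = 1 → bit 1, carry out 0
  col 1: 0 + 1 + 0 (carry in) = 1 → bit 1, carry out 0
  col 2: 0 + 1 + 0 (carry in) = 1 → bit 1, carry out 0
  col 3: 1 + 1 + 0 (carry in) = 2 → bit 0, carry out 1
  col 4: 0 + 1 + 1 (carry in) = 2 → bit 0, carry out 1
  col 5: 0 + 0 + 1 (carry in) = 1 → bit 1, carry out 0
  col 6: 0 + 0 + 0 (carry in) = 0 → bit 0, carry out 0
  col 7: 0 + 1 + 0 (carry in) = 1 → bit 1, carry out 0
  col 8: 1 + 1 + 0 (carry in) = 2 → bit 0, carry out 1
  col 9: 1 + 0 + 1 (carry in) = 2 → bit 0, carry out 1
  col 10: 0 + 0 + 1 (carry in) = 1 → bit 1, carry out 0
Reading bits MSB→LSB: 10010100111
Strip leading zeros: 10010100111
= 10010100111


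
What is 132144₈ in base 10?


Positional values:
Position 0: 4 × 8^0 = 4
Position 1: 4 × 8^1 = 32
Position 2: 1 × 8^2 = 64
Position 3: 2 × 8^3 = 1024
Position 4: 3 × 8^4 = 12288
Position 5: 1 × 8^5 = 32768
Sum = 4 + 32 + 64 + 1024 + 12288 + 32768
= 46180


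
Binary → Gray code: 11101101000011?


Binary: 11101101000011
Gray code: G = B XOR (B >> 1)
B >> 1 = 01110110100001
11101101000011 XOR 01110110100001:
  1 XOR 0 = 1
  1 XOR 1 = 0
  1 XOR 1 = 0
  0 XOR 1 = 1
  1 XOR 0 = 1
  1 XOR 1 = 0
  0 XOR 1 = 1
  1 XOR 0 = 1
  0 XOR 1 = 1
  0 XOR 0 = 0
  0 XOR 0 = 0
  0 XOR 0 = 0
  1 XOR 0 = 1
  1 XOR 1 = 0
= 10011011100010


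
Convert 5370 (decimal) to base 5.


Divide by 5 repeatedly:
5370 ÷ 5 = 1074 remainder 0
1074 ÷ 5 = 214 remainder 4
214 ÷ 5 = 42 remainder 4
42 ÷ 5 = 8 remainder 2
8 ÷ 5 = 1 remainder 3
1 ÷ 5 = 0 remainder 1
Reading remainders bottom-up:
= 132440


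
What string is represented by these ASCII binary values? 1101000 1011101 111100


Codes (binary): 1101000 1011101 111100
Per-code ASCII lookup:
  1101000 = 104  (range 97-122: lowercase, 104 - 97 = 7) → 'h'
  1011101 = 93  (special character) → ']'
  111100 = 60  (special character) → '<'
= 'h]<'


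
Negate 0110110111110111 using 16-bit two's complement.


Original: 0110110111110111
Step 1 - Invert all bits: 1001001000001000
Step 2 - Add 1: 1001001000001000 + 1
= 1001001000001001 (represents -28151)


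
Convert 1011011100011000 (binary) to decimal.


Positional values:
Bit 3: 1 × 2^3 = 8
Bit 4: 1 × 2^4 = 16
Bit 8: 1 × 2^8 = 256
Bit 9: 1 × 2^9 = 512
Bit 10: 1 × 2^10 = 1024
Bit 12: 1 × 2^12 = 4096
Bit 13: 1 × 2^13 = 8192
Bit 15: 1 × 2^15 = 32768
Sum = 8 + 16 + 256 + 512 + 1024 + 4096 + 8192 + 32768
= 46872


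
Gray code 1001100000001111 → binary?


Gray code: 1001100000001111
MSB stays the same: 1
Each subsequent bit = prev_binary XOR current_gray:
  B[1] = 1 XOR 0 = 1
  B[2] = 1 XOR 0 = 1
  B[3] = 1 XOR 1 = 0
  B[4] = 0 XOR 1 = 1
  B[5] = 1 XOR 0 = 1
  B[6] = 1 XOR 0 = 1
  B[7] = 1 XOR 0 = 1
  B[8] = 1 XOR 0 = 1
  B[9] = 1 XOR 0 = 1
  B[10] = 1 XOR 0 = 1
  B[11] = 1 XOR 0 = 1
  B[12] = 1 XOR 1 = 0
  B[13] = 0 XOR 1 = 1
  B[14] = 1 XOR 1 = 0
  B[15] = 0 XOR 1 = 1
= 1110111111110101 (61429 decimal)


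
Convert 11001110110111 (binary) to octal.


Group into 3-bit groups: 011001110110111
  011 = 3
  001 = 1
  110 = 6
  110 = 6
  111 = 7
= 0o31667


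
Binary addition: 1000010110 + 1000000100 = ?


Align and add column by column (LSB to MSB, carry propagating):
  01000010110
+ 01000000100
  -----------
  col 0: 0 + 0 + 0 (carry in) = 0 → bit 0, carry out 0
  col 1: 1 + 0 + 0 (carry in) = 1 → bit 1, carry out 0
  col 2: 1 + 1 + 0 (carry in) = 2 → bit 0, carry out 1
  col 3: 0 + 0 + 1 (carry in) = 1 → bit 1, carry out 0
  col 4: 1 + 0 + 0 (carry in) = 1 → bit 1, carry out 0
  col 5: 0 + 0 + 0 (carry in) = 0 → bit 0, carry out 0
  col 6: 0 + 0 + 0 (carry in) = 0 → bit 0, carry out 0
  col 7: 0 + 0 + 0 (carry in) = 0 → bit 0, carry out 0
  col 8: 0 + 0 + 0 (carry in) = 0 → bit 0, carry out 0
  col 9: 1 + 1 + 0 (carry in) = 2 → bit 0, carry out 1
  col 10: 0 + 0 + 1 (carry in) = 1 → bit 1, carry out 0
Reading bits MSB→LSB: 10000011010
Strip leading zeros: 10000011010
= 10000011010


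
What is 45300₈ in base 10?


Positional values:
Position 0: 0 × 8^0 = 0
Position 1: 0 × 8^1 = 0
Position 2: 3 × 8^2 = 192
Position 3: 5 × 8^3 = 2560
Position 4: 4 × 8^4 = 16384
Sum = 0 + 0 + 192 + 2560 + 16384
= 19136


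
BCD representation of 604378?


Each digit → 4-bit binary:
  6 → 0110
  0 → 0000
  4 → 0100
  3 → 0011
  7 → 0111
  8 → 1000
= 0110 0000 0100 0011 0111 1000


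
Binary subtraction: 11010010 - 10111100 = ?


Align and subtract column by column (LSB to MSB, borrowing when needed):
  11010010
- 10111100
  --------
  col 0: (0 - 0 borrow-in) - 0 → 0 - 0 = 0, borrow out 0
  col 1: (1 - 0 borrow-in) - 0 → 1 - 0 = 1, borrow out 0
  col 2: (0 - 0 borrow-in) - 1 → borrow from next column: (0+2) - 1 = 1, borrow out 1
  col 3: (0 - 1 borrow-in) - 1 → borrow from next column: (-1+2) - 1 = 0, borrow out 1
  col 4: (1 - 1 borrow-in) - 1 → borrow from next column: (0+2) - 1 = 1, borrow out 1
  col 5: (0 - 1 borrow-in) - 1 → borrow from next column: (-1+2) - 1 = 0, borrow out 1
  col 6: (1 - 1 borrow-in) - 0 → 0 - 0 = 0, borrow out 0
  col 7: (1 - 0 borrow-in) - 1 → 1 - 1 = 0, borrow out 0
Reading bits MSB→LSB: 00010110
Strip leading zeros: 10110
= 10110


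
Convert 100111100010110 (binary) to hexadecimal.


Group into 4-bit nibbles: 0100111100010110
  0100 = 4
  1111 = F
  0001 = 1
  0110 = 6
= 0x4F16


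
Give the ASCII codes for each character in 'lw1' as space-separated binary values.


String: 'lw1'  (3 characters)
Per-character ASCII lookup:
  'l': lowercase starts at 97: 'l' = 97 + 11 = 108 → 1101100
  'w': lowercase starts at 97: 'w' = 97 + 22 = 119 → 1110111
  '1': digits start at 48: '1' = 48 + 1 = 49 → 110001
= 1101100 1110111 110001


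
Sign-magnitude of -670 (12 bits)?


Sign bit: 1 (negative)
Magnitude: 670 = 01010011110
= 101010011110


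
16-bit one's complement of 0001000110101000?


Original: 0001000110101000
Invert all bits:
  bit 0: 0 → 1
  bit 1: 0 → 1
  bit 2: 0 → 1
  bit 3: 1 → 0
  bit 4: 0 → 1
  bit 5: 0 → 1
  bit 6: 0 → 1
  bit 7: 1 → 0
  bit 8: 1 → 0
  bit 9: 0 → 1
  bit 10: 1 → 0
  bit 11: 0 → 1
  bit 12: 1 → 0
  bit 13: 0 → 1
  bit 14: 0 → 1
  bit 15: 0 → 1
= 1110111001010111


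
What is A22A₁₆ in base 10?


Positional values:
Position 0: A × 16^0 = 10 × 1 = 10
Position 1: 2 × 16^1 = 2 × 16 = 32
Position 2: 2 × 16^2 = 2 × 256 = 512
Position 3: A × 16^3 = 10 × 4096 = 40960
Sum = 10 + 32 + 512 + 40960
= 41514


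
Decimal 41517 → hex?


Divide by 16 repeatedly:
41517 ÷ 16 = 2594 remainder 13 (D)
2594 ÷ 16 = 162 remainder 2 (2)
162 ÷ 16 = 10 remainder 2 (2)
10 ÷ 16 = 0 remainder 10 (A)
Reading remainders bottom-up:
= 0xA22D


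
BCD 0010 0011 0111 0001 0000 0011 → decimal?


Each 4-bit group → digit:
  0010 → 2
  0011 → 3
  0111 → 7
  0001 → 1
  0000 → 0
  0011 → 3
= 237103


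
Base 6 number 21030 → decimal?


Positional values (base 6):
  0 × 6^0 = 0 × 1 = 0
  3 × 6^1 = 3 × 6 = 18
  0 × 6^2 = 0 × 36 = 0
  1 × 6^3 = 1 × 216 = 216
  2 × 6^4 = 2 × 1296 = 2592
Sum = 0 + 18 + 0 + 216 + 2592
= 2826


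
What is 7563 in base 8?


Divide by 8 repeatedly:
7563 ÷ 8 = 945 remainder 3
945 ÷ 8 = 118 remainder 1
118 ÷ 8 = 14 remainder 6
14 ÷ 8 = 1 remainder 6
1 ÷ 8 = 0 remainder 1
Reading remainders bottom-up:
= 0o16613


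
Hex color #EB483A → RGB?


Hex: #EB483A
R = EB₁₆ = 235
G = 48₁₆ = 72
B = 3A₁₆ = 58
= RGB(235, 72, 58)


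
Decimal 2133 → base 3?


Divide by 3 repeatedly:
2133 ÷ 3 = 711 remainder 0
711 ÷ 3 = 237 remainder 0
237 ÷ 3 = 79 remainder 0
79 ÷ 3 = 26 remainder 1
26 ÷ 3 = 8 remainder 2
8 ÷ 3 = 2 remainder 2
2 ÷ 3 = 0 remainder 2
Reading remainders bottom-up:
= 2221000


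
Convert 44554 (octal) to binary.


Each octal digit → 3 binary bits:
  4 = 100
  4 = 100
  5 = 101
  5 = 101
  4 = 100
Concatenate: 100 100 101 101 100
= 100100101101100


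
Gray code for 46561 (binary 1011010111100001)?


Binary: 1011010111100001
Gray code: G = B XOR (B >> 1)
B >> 1 = 0101101011110000
1011010111100001 XOR 0101101011110000:
  1 XOR 0 = 1
  0 XOR 1 = 1
  1 XOR 0 = 1
  1 XOR 1 = 0
  0 XOR 1 = 1
  1 XOR 0 = 1
  0 XOR 1 = 1
  1 XOR 0 = 1
  1 XOR 1 = 0
  1 XOR 1 = 0
  1 XOR 1 = 0
  0 XOR 1 = 1
  0 XOR 0 = 0
  0 XOR 0 = 0
  0 XOR 0 = 0
  1 XOR 0 = 1
= 1110111100010001


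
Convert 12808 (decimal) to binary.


Divide by 2 repeatedly:
12808 ÷ 2 = 6404 remainder 0
6404 ÷ 2 = 3202 remainder 0
3202 ÷ 2 = 1601 remainder 0
1601 ÷ 2 = 800 remainder 1
800 ÷ 2 = 400 remainder 0
400 ÷ 2 = 200 remainder 0
200 ÷ 2 = 100 remainder 0
100 ÷ 2 = 50 remainder 0
50 ÷ 2 = 25 remainder 0
25 ÷ 2 = 12 remainder 1
12 ÷ 2 = 6 remainder 0
6 ÷ 2 = 3 remainder 0
3 ÷ 2 = 1 remainder 1
1 ÷ 2 = 0 remainder 1
Reading remainders bottom-up:
= 11001000001000


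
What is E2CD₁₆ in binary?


Each hex digit → 4 binary bits:
  E = 1110
  2 = 0010
  C = 1100
  D = 1101
Concatenate: 1110 0010 1100 1101
= 1110001011001101


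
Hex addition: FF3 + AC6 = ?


Align and add column by column (LSB to MSB, each column mod 16 with carry):
  0FF3
+ 0AC6
  ----
  col 0: 3(3) + 6(6) + 0 (carry in) = 9 → 9(9), carry out 0
  col 1: F(15) + C(12) + 0 (carry in) = 27 → B(11), carry out 1
  col 2: F(15) + A(10) + 1 (carry in) = 26 → A(10), carry out 1
  col 3: 0(0) + 0(0) + 1 (carry in) = 1 → 1(1), carry out 0
Reading digits MSB→LSB: 1AB9
Strip leading zeros: 1AB9
= 0x1AB9


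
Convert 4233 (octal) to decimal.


Positional values:
Position 0: 3 × 8^0 = 3
Position 1: 3 × 8^1 = 24
Position 2: 2 × 8^2 = 128
Position 3: 4 × 8^3 = 2048
Sum = 3 + 24 + 128 + 2048
= 2203


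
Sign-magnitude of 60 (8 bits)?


Sign bit: 0 (positive)
Magnitude: 60 = 0111100
= 00111100


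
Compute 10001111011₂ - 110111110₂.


Align and subtract column by column (LSB to MSB, borrowing when needed):
  10001111011
- 00110111110
  -----------
  col 0: (1 - 0 borrow-in) - 0 → 1 - 0 = 1, borrow out 0
  col 1: (1 - 0 borrow-in) - 1 → 1 - 1 = 0, borrow out 0
  col 2: (0 - 0 borrow-in) - 1 → borrow from next column: (0+2) - 1 = 1, borrow out 1
  col 3: (1 - 1 borrow-in) - 1 → borrow from next column: (0+2) - 1 = 1, borrow out 1
  col 4: (1 - 1 borrow-in) - 1 → borrow from next column: (0+2) - 1 = 1, borrow out 1
  col 5: (1 - 1 borrow-in) - 1 → borrow from next column: (0+2) - 1 = 1, borrow out 1
  col 6: (1 - 1 borrow-in) - 0 → 0 - 0 = 0, borrow out 0
  col 7: (0 - 0 borrow-in) - 1 → borrow from next column: (0+2) - 1 = 1, borrow out 1
  col 8: (0 - 1 borrow-in) - 1 → borrow from next column: (-1+2) - 1 = 0, borrow out 1
  col 9: (0 - 1 borrow-in) - 0 → borrow from next column: (-1+2) - 0 = 1, borrow out 1
  col 10: (1 - 1 borrow-in) - 0 → 0 - 0 = 0, borrow out 0
Reading bits MSB→LSB: 01010111101
Strip leading zeros: 1010111101
= 1010111101


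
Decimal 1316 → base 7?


Divide by 7 repeatedly:
1316 ÷ 7 = 188 remainder 0
188 ÷ 7 = 26 remainder 6
26 ÷ 7 = 3 remainder 5
3 ÷ 7 = 0 remainder 3
Reading remainders bottom-up:
= 3560


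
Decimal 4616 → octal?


Divide by 8 repeatedly:
4616 ÷ 8 = 577 remainder 0
577 ÷ 8 = 72 remainder 1
72 ÷ 8 = 9 remainder 0
9 ÷ 8 = 1 remainder 1
1 ÷ 8 = 0 remainder 1
Reading remainders bottom-up:
= 0o11010


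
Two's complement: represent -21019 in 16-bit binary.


Original: 0101001000011011
Step 1 - Invert all bits: 1010110111100100
Step 2 - Add 1: 1010110111100100 + 1
= 1010110111100101 (represents -21019)


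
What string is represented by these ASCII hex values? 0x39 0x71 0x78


Codes (hex): 0x39 0x71 0x78
Per-code ASCII lookup:
  0x39 = 57  (range 48-57: digits, 57 - 48 = 9) → '9'
  0x71 = 113  (range 97-122: lowercase, 113 - 97 = 16) → 'q'
  0x78 = 120  (range 97-122: lowercase, 120 - 97 = 23) → 'x'
= '9qx'


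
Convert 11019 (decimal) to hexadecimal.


Divide by 16 repeatedly:
11019 ÷ 16 = 688 remainder 11 (B)
688 ÷ 16 = 43 remainder 0 (0)
43 ÷ 16 = 2 remainder 11 (B)
2 ÷ 16 = 0 remainder 2 (2)
Reading remainders bottom-up:
= 0x2B0B


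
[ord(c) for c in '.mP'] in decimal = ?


String: '.mP'  (3 characters)
Per-character ASCII lookup:
  '.': special character: '.' = 46
  'm': lowercase starts at 97: 'm' = 97 + 12 = 109
  'P': uppercase starts at 65: 'P' = 65 + 15 = 80
= 46 109 80


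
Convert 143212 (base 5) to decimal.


Positional values (base 5):
  2 × 5^0 = 2 × 1 = 2
  1 × 5^1 = 1 × 5 = 5
  2 × 5^2 = 2 × 25 = 50
  3 × 5^3 = 3 × 125 = 375
  4 × 5^4 = 4 × 625 = 2500
  1 × 5^5 = 1 × 3125 = 3125
Sum = 2 + 5 + 50 + 375 + 2500 + 3125
= 6057


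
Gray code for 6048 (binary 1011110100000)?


Binary: 1011110100000
Gray code: G = B XOR (B >> 1)
B >> 1 = 0101111010000
1011110100000 XOR 0101111010000:
  1 XOR 0 = 1
  0 XOR 1 = 1
  1 XOR 0 = 1
  1 XOR 1 = 0
  1 XOR 1 = 0
  1 XOR 1 = 0
  0 XOR 1 = 1
  1 XOR 0 = 1
  0 XOR 1 = 1
  0 XOR 0 = 0
  0 XOR 0 = 0
  0 XOR 0 = 0
  0 XOR 0 = 0
= 1110001110000


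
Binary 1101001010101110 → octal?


Group into 3-bit groups: 001101001010101110
  001 = 1
  101 = 5
  001 = 1
  010 = 2
  101 = 5
  110 = 6
= 0o151256


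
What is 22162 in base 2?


Divide by 2 repeatedly:
22162 ÷ 2 = 11081 remainder 0
11081 ÷ 2 = 5540 remainder 1
5540 ÷ 2 = 2770 remainder 0
2770 ÷ 2 = 1385 remainder 0
1385 ÷ 2 = 692 remainder 1
692 ÷ 2 = 346 remainder 0
346 ÷ 2 = 173 remainder 0
173 ÷ 2 = 86 remainder 1
86 ÷ 2 = 43 remainder 0
43 ÷ 2 = 21 remainder 1
21 ÷ 2 = 10 remainder 1
10 ÷ 2 = 5 remainder 0
5 ÷ 2 = 2 remainder 1
2 ÷ 2 = 1 remainder 0
1 ÷ 2 = 0 remainder 1
Reading remainders bottom-up:
= 101011010010010


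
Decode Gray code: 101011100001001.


Gray code: 101011100001001
MSB stays the same: 1
Each subsequent bit = prev_binary XOR current_gray:
  B[1] = 1 XOR 0 = 1
  B[2] = 1 XOR 1 = 0
  B[3] = 0 XOR 0 = 0
  B[4] = 0 XOR 1 = 1
  B[5] = 1 XOR 1 = 0
  B[6] = 0 XOR 1 = 1
  B[7] = 1 XOR 0 = 1
  B[8] = 1 XOR 0 = 1
  B[9] = 1 XOR 0 = 1
  B[10] = 1 XOR 0 = 1
  B[11] = 1 XOR 1 = 0
  B[12] = 0 XOR 0 = 0
  B[13] = 0 XOR 0 = 0
  B[14] = 0 XOR 1 = 1
= 110010111110001 (26097 decimal)


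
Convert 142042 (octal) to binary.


Each octal digit → 3 binary bits:
  1 = 001
  4 = 100
  2 = 010
  0 = 000
  4 = 100
  2 = 010
Concatenate: 001 100 010 000 100 010
= 001100010000100010


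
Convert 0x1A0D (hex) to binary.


Each hex digit → 4 binary bits:
  1 = 0001
  A = 1010
  0 = 0000
  D = 1101
Concatenate: 0001 1010 0000 1101
= 0001101000001101


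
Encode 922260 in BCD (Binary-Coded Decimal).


Each digit → 4-bit binary:
  9 → 1001
  2 → 0010
  2 → 0010
  2 → 0010
  6 → 0110
  0 → 0000
= 1001 0010 0010 0010 0110 0000


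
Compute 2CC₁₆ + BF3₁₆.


Align and add column by column (LSB to MSB, each column mod 16 with carry):
  02CC
+ 0BF3
  ----
  col 0: C(12) + 3(3) + 0 (carry in) = 15 → F(15), carry out 0
  col 1: C(12) + F(15) + 0 (carry in) = 27 → B(11), carry out 1
  col 2: 2(2) + B(11) + 1 (carry in) = 14 → E(14), carry out 0
  col 3: 0(0) + 0(0) + 0 (carry in) = 0 → 0(0), carry out 0
Reading digits MSB→LSB: 0EBF
Strip leading zeros: EBF
= 0xEBF


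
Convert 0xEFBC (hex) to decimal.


Positional values:
Position 0: C × 16^0 = 12 × 1 = 12
Position 1: B × 16^1 = 11 × 16 = 176
Position 2: F × 16^2 = 15 × 256 = 3840
Position 3: E × 16^3 = 14 × 4096 = 57344
Sum = 12 + 176 + 3840 + 57344
= 61372


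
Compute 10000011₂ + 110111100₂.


Align and add column by column (LSB to MSB, carry propagating):
  0010000011
+ 0110111100
  ----------
  col 0: 1 + 0 + 0 (carry in) = 1 → bit 1, carry out 0
  col 1: 1 + 0 + 0 (carry in) = 1 → bit 1, carry out 0
  col 2: 0 + 1 + 0 (carry in) = 1 → bit 1, carry out 0
  col 3: 0 + 1 + 0 (carry in) = 1 → bit 1, carry out 0
  col 4: 0 + 1 + 0 (carry in) = 1 → bit 1, carry out 0
  col 5: 0 + 1 + 0 (carry in) = 1 → bit 1, carry out 0
  col 6: 0 + 0 + 0 (carry in) = 0 → bit 0, carry out 0
  col 7: 1 + 1 + 0 (carry in) = 2 → bit 0, carry out 1
  col 8: 0 + 1 + 1 (carry in) = 2 → bit 0, carry out 1
  col 9: 0 + 0 + 1 (carry in) = 1 → bit 1, carry out 0
Reading bits MSB→LSB: 1000111111
Strip leading zeros: 1000111111
= 1000111111


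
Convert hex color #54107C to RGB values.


Hex: #54107C
R = 54₁₆ = 84
G = 10₁₆ = 16
B = 7C₁₆ = 124
= RGB(84, 16, 124)


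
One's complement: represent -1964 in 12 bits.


Original: 011110101100
Invert all bits:
  bit 0: 0 → 1
  bit 1: 1 → 0
  bit 2: 1 → 0
  bit 3: 1 → 0
  bit 4: 1 → 0
  bit 5: 0 → 1
  bit 6: 1 → 0
  bit 7: 0 → 1
  bit 8: 1 → 0
  bit 9: 1 → 0
  bit 10: 0 → 1
  bit 11: 0 → 1
= 100001010011


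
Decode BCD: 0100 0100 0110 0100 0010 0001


Each 4-bit group → digit:
  0100 → 4
  0100 → 4
  0110 → 6
  0100 → 4
  0010 → 2
  0001 → 1
= 446421


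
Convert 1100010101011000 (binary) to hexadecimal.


Group into 4-bit nibbles: 1100010101011000
  1100 = C
  0101 = 5
  0101 = 5
  1000 = 8
= 0xC558


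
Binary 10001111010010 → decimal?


Positional values:
Bit 1: 1 × 2^1 = 2
Bit 4: 1 × 2^4 = 16
Bit 6: 1 × 2^6 = 64
Bit 7: 1 × 2^7 = 128
Bit 8: 1 × 2^8 = 256
Bit 9: 1 × 2^9 = 512
Bit 13: 1 × 2^13 = 8192
Sum = 2 + 16 + 64 + 128 + 256 + 512 + 8192
= 9170


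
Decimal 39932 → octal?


Divide by 8 repeatedly:
39932 ÷ 8 = 4991 remainder 4
4991 ÷ 8 = 623 remainder 7
623 ÷ 8 = 77 remainder 7
77 ÷ 8 = 9 remainder 5
9 ÷ 8 = 1 remainder 1
1 ÷ 8 = 0 remainder 1
Reading remainders bottom-up:
= 0o115774


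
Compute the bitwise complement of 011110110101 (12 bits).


Original: 011110110101
Invert all bits:
  bit 0: 0 → 1
  bit 1: 1 → 0
  bit 2: 1 → 0
  bit 3: 1 → 0
  bit 4: 1 → 0
  bit 5: 0 → 1
  bit 6: 1 → 0
  bit 7: 1 → 0
  bit 8: 0 → 1
  bit 9: 1 → 0
  bit 10: 0 → 1
  bit 11: 1 → 0
= 100001001010


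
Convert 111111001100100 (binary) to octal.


Group into 3-bit groups: 111111001100100
  111 = 7
  111 = 7
  001 = 1
  100 = 4
  100 = 4
= 0o77144


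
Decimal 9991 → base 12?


Divide by 12 repeatedly:
9991 ÷ 12 = 832 remainder 7
832 ÷ 12 = 69 remainder 4
69 ÷ 12 = 5 remainder 9
5 ÷ 12 = 0 remainder 5
Reading remainders bottom-up:
= 5947


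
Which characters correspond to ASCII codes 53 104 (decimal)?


Codes (decimal): 53 104
Per-code ASCII lookup:
  53  (range 48-57: digits, 53 - 48 = 5) → '5'
  104  (range 97-122: lowercase, 104 - 97 = 7) → 'h'
= '5h'


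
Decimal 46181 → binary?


Divide by 2 repeatedly:
46181 ÷ 2 = 23090 remainder 1
23090 ÷ 2 = 11545 remainder 0
11545 ÷ 2 = 5772 remainder 1
5772 ÷ 2 = 2886 remainder 0
2886 ÷ 2 = 1443 remainder 0
1443 ÷ 2 = 721 remainder 1
721 ÷ 2 = 360 remainder 1
360 ÷ 2 = 180 remainder 0
180 ÷ 2 = 90 remainder 0
90 ÷ 2 = 45 remainder 0
45 ÷ 2 = 22 remainder 1
22 ÷ 2 = 11 remainder 0
11 ÷ 2 = 5 remainder 1
5 ÷ 2 = 2 remainder 1
2 ÷ 2 = 1 remainder 0
1 ÷ 2 = 0 remainder 1
Reading remainders bottom-up:
= 1011010001100101


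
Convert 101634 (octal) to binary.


Each octal digit → 3 binary bits:
  1 = 001
  0 = 000
  1 = 001
  6 = 110
  3 = 011
  4 = 100
Concatenate: 001 000 001 110 011 100
= 001000001110011100


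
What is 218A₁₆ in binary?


Each hex digit → 4 binary bits:
  2 = 0010
  1 = 0001
  8 = 1000
  A = 1010
Concatenate: 0010 0001 1000 1010
= 0010000110001010


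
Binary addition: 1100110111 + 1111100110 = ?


Align and add column by column (LSB to MSB, carry propagating):
  01100110111
+ 01111100110
  -----------
  col 0: 1 + 0 + 0 (carry in) = 1 → bit 1, carry out 0
  col 1: 1 + 1 + 0 (carry in) = 2 → bit 0, carry out 1
  col 2: 1 + 1 + 1 (carry in) = 3 → bit 1, carry out 1
  col 3: 0 + 0 + 1 (carry in) = 1 → bit 1, carry out 0
  col 4: 1 + 0 + 0 (carry in) = 1 → bit 1, carry out 0
  col 5: 1 + 1 + 0 (carry in) = 2 → bit 0, carry out 1
  col 6: 0 + 1 + 1 (carry in) = 2 → bit 0, carry out 1
  col 7: 0 + 1 + 1 (carry in) = 2 → bit 0, carry out 1
  col 8: 1 + 1 + 1 (carry in) = 3 → bit 1, carry out 1
  col 9: 1 + 1 + 1 (carry in) = 3 → bit 1, carry out 1
  col 10: 0 + 0 + 1 (carry in) = 1 → bit 1, carry out 0
Reading bits MSB→LSB: 11100011101
Strip leading zeros: 11100011101
= 11100011101


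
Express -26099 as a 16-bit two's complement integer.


Original: 0110010111110011
Step 1 - Invert all bits: 1001101000001100
Step 2 - Add 1: 1001101000001100 + 1
= 1001101000001101 (represents -26099)


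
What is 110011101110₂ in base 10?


Positional values:
Bit 1: 1 × 2^1 = 2
Bit 2: 1 × 2^2 = 4
Bit 3: 1 × 2^3 = 8
Bit 5: 1 × 2^5 = 32
Bit 6: 1 × 2^6 = 64
Bit 7: 1 × 2^7 = 128
Bit 10: 1 × 2^10 = 1024
Bit 11: 1 × 2^11 = 2048
Sum = 2 + 4 + 8 + 32 + 64 + 128 + 1024 + 2048
= 3310


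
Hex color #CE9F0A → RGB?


Hex: #CE9F0A
R = CE₁₆ = 206
G = 9F₁₆ = 159
B = 0A₁₆ = 10
= RGB(206, 159, 10)


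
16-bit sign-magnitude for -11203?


Sign bit: 1 (negative)
Magnitude: 11203 = 010101111000011
= 1010101111000011


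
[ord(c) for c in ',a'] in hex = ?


String: ',a'  (2 characters)
Per-character ASCII lookup:
  ',': special character: ',' = 44 → 0x2C
  'a': lowercase starts at 97: 'a' = 97 + 0 = 97 → 0x61
= 0x2C 0x61


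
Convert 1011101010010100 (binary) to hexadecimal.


Group into 4-bit nibbles: 1011101010010100
  1011 = B
  1010 = A
  1001 = 9
  0100 = 4
= 0xBA94


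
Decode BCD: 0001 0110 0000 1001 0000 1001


Each 4-bit group → digit:
  0001 → 1
  0110 → 6
  0000 → 0
  1001 → 9
  0000 → 0
  1001 → 9
= 160909


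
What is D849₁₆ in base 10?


Positional values:
Position 0: 9 × 16^0 = 9 × 1 = 9
Position 1: 4 × 16^1 = 4 × 16 = 64
Position 2: 8 × 16^2 = 8 × 256 = 2048
Position 3: D × 16^3 = 13 × 4096 = 53248
Sum = 9 + 64 + 2048 + 53248
= 55369


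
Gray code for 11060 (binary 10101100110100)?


Binary: 10101100110100
Gray code: G = B XOR (B >> 1)
B >> 1 = 01010110011010
10101100110100 XOR 01010110011010:
  1 XOR 0 = 1
  0 XOR 1 = 1
  1 XOR 0 = 1
  0 XOR 1 = 1
  1 XOR 0 = 1
  1 XOR 1 = 0
  0 XOR 1 = 1
  0 XOR 0 = 0
  1 XOR 0 = 1
  1 XOR 1 = 0
  0 XOR 1 = 1
  1 XOR 0 = 1
  0 XOR 1 = 1
  0 XOR 0 = 0
= 11111010101110


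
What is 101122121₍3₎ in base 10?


Positional values (base 3):
  1 × 3^0 = 1 × 1 = 1
  2 × 3^1 = 2 × 3 = 6
  1 × 3^2 = 1 × 9 = 9
  2 × 3^3 = 2 × 27 = 54
  2 × 3^4 = 2 × 81 = 162
  1 × 3^5 = 1 × 243 = 243
  1 × 3^6 = 1 × 729 = 729
  0 × 3^7 = 0 × 2187 = 0
  1 × 3^8 = 1 × 6561 = 6561
Sum = 1 + 6 + 9 + 54 + 162 + 243 + 729 + 0 + 6561
= 7765


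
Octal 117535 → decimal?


Positional values:
Position 0: 5 × 8^0 = 5
Position 1: 3 × 8^1 = 24
Position 2: 5 × 8^2 = 320
Position 3: 7 × 8^3 = 3584
Position 4: 1 × 8^4 = 4096
Position 5: 1 × 8^5 = 32768
Sum = 5 + 24 + 320 + 3584 + 4096 + 32768
= 40797


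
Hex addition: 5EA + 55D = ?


Align and add column by column (LSB to MSB, each column mod 16 with carry):
  05EA
+ 055D
  ----
  col 0: A(10) + D(13) + 0 (carry in) = 23 → 7(7), carry out 1
  col 1: E(14) + 5(5) + 1 (carry in) = 20 → 4(4), carry out 1
  col 2: 5(5) + 5(5) + 1 (carry in) = 11 → B(11), carry out 0
  col 3: 0(0) + 0(0) + 0 (carry in) = 0 → 0(0), carry out 0
Reading digits MSB→LSB: 0B47
Strip leading zeros: B47
= 0xB47


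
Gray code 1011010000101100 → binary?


Gray code: 1011010000101100
MSB stays the same: 1
Each subsequent bit = prev_binary XOR current_gray:
  B[1] = 1 XOR 0 = 1
  B[2] = 1 XOR 1 = 0
  B[3] = 0 XOR 1 = 1
  B[4] = 1 XOR 0 = 1
  B[5] = 1 XOR 1 = 0
  B[6] = 0 XOR 0 = 0
  B[7] = 0 XOR 0 = 0
  B[8] = 0 XOR 0 = 0
  B[9] = 0 XOR 0 = 0
  B[10] = 0 XOR 1 = 1
  B[11] = 1 XOR 0 = 1
  B[12] = 1 XOR 1 = 0
  B[13] = 0 XOR 1 = 1
  B[14] = 1 XOR 0 = 1
  B[15] = 1 XOR 0 = 1
= 1101100000110111 (55351 decimal)


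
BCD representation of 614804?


Each digit → 4-bit binary:
  6 → 0110
  1 → 0001
  4 → 0100
  8 → 1000
  0 → 0000
  4 → 0100
= 0110 0001 0100 1000 0000 0100


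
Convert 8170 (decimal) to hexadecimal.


Divide by 16 repeatedly:
8170 ÷ 16 = 510 remainder 10 (A)
510 ÷ 16 = 31 remainder 14 (E)
31 ÷ 16 = 1 remainder 15 (F)
1 ÷ 16 = 0 remainder 1 (1)
Reading remainders bottom-up:
= 0x1FEA


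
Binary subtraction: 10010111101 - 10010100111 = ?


Align and subtract column by column (LSB to MSB, borrowing when needed):
  10010111101
- 10010100111
  -----------
  col 0: (1 - 0 borrow-in) - 1 → 1 - 1 = 0, borrow out 0
  col 1: (0 - 0 borrow-in) - 1 → borrow from next column: (0+2) - 1 = 1, borrow out 1
  col 2: (1 - 1 borrow-in) - 1 → borrow from next column: (0+2) - 1 = 1, borrow out 1
  col 3: (1 - 1 borrow-in) - 0 → 0 - 0 = 0, borrow out 0
  col 4: (1 - 0 borrow-in) - 0 → 1 - 0 = 1, borrow out 0
  col 5: (1 - 0 borrow-in) - 1 → 1 - 1 = 0, borrow out 0
  col 6: (0 - 0 borrow-in) - 0 → 0 - 0 = 0, borrow out 0
  col 7: (1 - 0 borrow-in) - 1 → 1 - 1 = 0, borrow out 0
  col 8: (0 - 0 borrow-in) - 0 → 0 - 0 = 0, borrow out 0
  col 9: (0 - 0 borrow-in) - 0 → 0 - 0 = 0, borrow out 0
  col 10: (1 - 0 borrow-in) - 1 → 1 - 1 = 0, borrow out 0
Reading bits MSB→LSB: 00000010110
Strip leading zeros: 10110
= 10110


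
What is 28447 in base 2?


Divide by 2 repeatedly:
28447 ÷ 2 = 14223 remainder 1
14223 ÷ 2 = 7111 remainder 1
7111 ÷ 2 = 3555 remainder 1
3555 ÷ 2 = 1777 remainder 1
1777 ÷ 2 = 888 remainder 1
888 ÷ 2 = 444 remainder 0
444 ÷ 2 = 222 remainder 0
222 ÷ 2 = 111 remainder 0
111 ÷ 2 = 55 remainder 1
55 ÷ 2 = 27 remainder 1
27 ÷ 2 = 13 remainder 1
13 ÷ 2 = 6 remainder 1
6 ÷ 2 = 3 remainder 0
3 ÷ 2 = 1 remainder 1
1 ÷ 2 = 0 remainder 1
Reading remainders bottom-up:
= 110111100011111


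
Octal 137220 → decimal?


Positional values:
Position 0: 0 × 8^0 = 0
Position 1: 2 × 8^1 = 16
Position 2: 2 × 8^2 = 128
Position 3: 7 × 8^3 = 3584
Position 4: 3 × 8^4 = 12288
Position 5: 1 × 8^5 = 32768
Sum = 0 + 16 + 128 + 3584 + 12288 + 32768
= 48784


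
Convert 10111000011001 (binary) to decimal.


Positional values:
Bit 0: 1 × 2^0 = 1
Bit 3: 1 × 2^3 = 8
Bit 4: 1 × 2^4 = 16
Bit 9: 1 × 2^9 = 512
Bit 10: 1 × 2^10 = 1024
Bit 11: 1 × 2^11 = 2048
Bit 13: 1 × 2^13 = 8192
Sum = 1 + 8 + 16 + 512 + 1024 + 2048 + 8192
= 11801


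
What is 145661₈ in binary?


Each octal digit → 3 binary bits:
  1 = 001
  4 = 100
  5 = 101
  6 = 110
  6 = 110
  1 = 001
Concatenate: 001 100 101 110 110 001
= 001100101110110001


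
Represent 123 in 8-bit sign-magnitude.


Sign bit: 0 (positive)
Magnitude: 123 = 1111011
= 01111011


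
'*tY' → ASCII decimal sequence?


String: '*tY'  (3 characters)
Per-character ASCII lookup:
  '*': special character: '*' = 42
  't': lowercase starts at 97: 't' = 97 + 19 = 116
  'Y': uppercase starts at 65: 'Y' = 65 + 24 = 89
= 42 116 89


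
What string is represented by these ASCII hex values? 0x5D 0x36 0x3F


Codes (hex): 0x5D 0x36 0x3F
Per-code ASCII lookup:
  0x5D = 93  (special character) → ']'
  0x36 = 54  (range 48-57: digits, 54 - 48 = 6) → '6'
  0x3F = 63  (special character) → '?'
= ']6?'


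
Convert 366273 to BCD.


Each digit → 4-bit binary:
  3 → 0011
  6 → 0110
  6 → 0110
  2 → 0010
  7 → 0111
  3 → 0011
= 0011 0110 0110 0010 0111 0011


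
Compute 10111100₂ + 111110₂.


Align and add column by column (LSB to MSB, carry propagating):
  010111100
+ 000111110
  ---------
  col 0: 0 + 0 + 0 (carry in) = 0 → bit 0, carry out 0
  col 1: 0 + 1 + 0 (carry in) = 1 → bit 1, carry out 0
  col 2: 1 + 1 + 0 (carry in) = 2 → bit 0, carry out 1
  col 3: 1 + 1 + 1 (carry in) = 3 → bit 1, carry out 1
  col 4: 1 + 1 + 1 (carry in) = 3 → bit 1, carry out 1
  col 5: 1 + 1 + 1 (carry in) = 3 → bit 1, carry out 1
  col 6: 0 + 0 + 1 (carry in) = 1 → bit 1, carry out 0
  col 7: 1 + 0 + 0 (carry in) = 1 → bit 1, carry out 0
  col 8: 0 + 0 + 0 (carry in) = 0 → bit 0, carry out 0
Reading bits MSB→LSB: 011111010
Strip leading zeros: 11111010
= 11111010


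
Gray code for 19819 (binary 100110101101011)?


Binary: 100110101101011
Gray code: G = B XOR (B >> 1)
B >> 1 = 010011010110101
100110101101011 XOR 010011010110101:
  1 XOR 0 = 1
  0 XOR 1 = 1
  0 XOR 0 = 0
  1 XOR 0 = 1
  1 XOR 1 = 0
  0 XOR 1 = 1
  1 XOR 0 = 1
  0 XOR 1 = 1
  1 XOR 0 = 1
  1 XOR 1 = 0
  0 XOR 1 = 1
  1 XOR 0 = 1
  0 XOR 1 = 1
  1 XOR 0 = 1
  1 XOR 1 = 0
= 110101111011110


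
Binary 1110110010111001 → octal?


Group into 3-bit groups: 001110110010111001
  001 = 1
  110 = 6
  110 = 6
  010 = 2
  111 = 7
  001 = 1
= 0o166271


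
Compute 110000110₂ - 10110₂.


Align and subtract column by column (LSB to MSB, borrowing when needed):
  110000110
- 000010110
  ---------
  col 0: (0 - 0 borrow-in) - 0 → 0 - 0 = 0, borrow out 0
  col 1: (1 - 0 borrow-in) - 1 → 1 - 1 = 0, borrow out 0
  col 2: (1 - 0 borrow-in) - 1 → 1 - 1 = 0, borrow out 0
  col 3: (0 - 0 borrow-in) - 0 → 0 - 0 = 0, borrow out 0
  col 4: (0 - 0 borrow-in) - 1 → borrow from next column: (0+2) - 1 = 1, borrow out 1
  col 5: (0 - 1 borrow-in) - 0 → borrow from next column: (-1+2) - 0 = 1, borrow out 1
  col 6: (0 - 1 borrow-in) - 0 → borrow from next column: (-1+2) - 0 = 1, borrow out 1
  col 7: (1 - 1 borrow-in) - 0 → 0 - 0 = 0, borrow out 0
  col 8: (1 - 0 borrow-in) - 0 → 1 - 0 = 1, borrow out 0
Reading bits MSB→LSB: 101110000
Strip leading zeros: 101110000
= 101110000


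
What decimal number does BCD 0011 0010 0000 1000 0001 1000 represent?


Each 4-bit group → digit:
  0011 → 3
  0010 → 2
  0000 → 0
  1000 → 8
  0001 → 1
  1000 → 8
= 320818


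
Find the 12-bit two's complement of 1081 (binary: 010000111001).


Original: 010000111001
Step 1 - Invert all bits: 101111000110
Step 2 - Add 1: 101111000110 + 1
= 101111000111 (represents -1081)


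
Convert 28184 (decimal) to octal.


Divide by 8 repeatedly:
28184 ÷ 8 = 3523 remainder 0
3523 ÷ 8 = 440 remainder 3
440 ÷ 8 = 55 remainder 0
55 ÷ 8 = 6 remainder 7
6 ÷ 8 = 0 remainder 6
Reading remainders bottom-up:
= 0o67030


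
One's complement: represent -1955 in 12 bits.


Original: 011110100011
Invert all bits:
  bit 0: 0 → 1
  bit 1: 1 → 0
  bit 2: 1 → 0
  bit 3: 1 → 0
  bit 4: 1 → 0
  bit 5: 0 → 1
  bit 6: 1 → 0
  bit 7: 0 → 1
  bit 8: 0 → 1
  bit 9: 0 → 1
  bit 10: 1 → 0
  bit 11: 1 → 0
= 100001011100


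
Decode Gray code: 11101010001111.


Gray code: 11101010001111
MSB stays the same: 1
Each subsequent bit = prev_binary XOR current_gray:
  B[1] = 1 XOR 1 = 0
  B[2] = 0 XOR 1 = 1
  B[3] = 1 XOR 0 = 1
  B[4] = 1 XOR 1 = 0
  B[5] = 0 XOR 0 = 0
  B[6] = 0 XOR 1 = 1
  B[7] = 1 XOR 0 = 1
  B[8] = 1 XOR 0 = 1
  B[9] = 1 XOR 0 = 1
  B[10] = 1 XOR 1 = 0
  B[11] = 0 XOR 1 = 1
  B[12] = 1 XOR 1 = 0
  B[13] = 0 XOR 1 = 1
= 10110011110101 (11509 decimal)


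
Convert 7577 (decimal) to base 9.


Divide by 9 repeatedly:
7577 ÷ 9 = 841 remainder 8
841 ÷ 9 = 93 remainder 4
93 ÷ 9 = 10 remainder 3
10 ÷ 9 = 1 remainder 1
1 ÷ 9 = 0 remainder 1
Reading remainders bottom-up:
= 11348


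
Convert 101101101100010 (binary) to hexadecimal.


Group into 4-bit nibbles: 0101101101100010
  0101 = 5
  1011 = B
  0110 = 6
  0010 = 2
= 0x5B62


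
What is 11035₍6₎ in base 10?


Positional values (base 6):
  5 × 6^0 = 5 × 1 = 5
  3 × 6^1 = 3 × 6 = 18
  0 × 6^2 = 0 × 36 = 0
  1 × 6^3 = 1 × 216 = 216
  1 × 6^4 = 1 × 1296 = 1296
Sum = 5 + 18 + 0 + 216 + 1296
= 1535


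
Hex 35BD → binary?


Each hex digit → 4 binary bits:
  3 = 0011
  5 = 0101
  B = 1011
  D = 1101
Concatenate: 0011 0101 1011 1101
= 0011010110111101


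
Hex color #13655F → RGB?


Hex: #13655F
R = 13₁₆ = 19
G = 65₁₆ = 101
B = 5F₁₆ = 95
= RGB(19, 101, 95)


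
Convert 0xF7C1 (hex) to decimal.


Positional values:
Position 0: 1 × 16^0 = 1 × 1 = 1
Position 1: C × 16^1 = 12 × 16 = 192
Position 2: 7 × 16^2 = 7 × 256 = 1792
Position 3: F × 16^3 = 15 × 4096 = 61440
Sum = 1 + 192 + 1792 + 61440
= 63425


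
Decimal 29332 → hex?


Divide by 16 repeatedly:
29332 ÷ 16 = 1833 remainder 4 (4)
1833 ÷ 16 = 114 remainder 9 (9)
114 ÷ 16 = 7 remainder 2 (2)
7 ÷ 16 = 0 remainder 7 (7)
Reading remainders bottom-up:
= 0x7294


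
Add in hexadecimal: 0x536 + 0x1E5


Align and add column by column (LSB to MSB, each column mod 16 with carry):
  0536
+ 01E5
  ----
  col 0: 6(6) + 5(5) + 0 (carry in) = 11 → B(11), carry out 0
  col 1: 3(3) + E(14) + 0 (carry in) = 17 → 1(1), carry out 1
  col 2: 5(5) + 1(1) + 1 (carry in) = 7 → 7(7), carry out 0
  col 3: 0(0) + 0(0) + 0 (carry in) = 0 → 0(0), carry out 0
Reading digits MSB→LSB: 071B
Strip leading zeros: 71B
= 0x71B


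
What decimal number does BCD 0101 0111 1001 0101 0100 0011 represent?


Each 4-bit group → digit:
  0101 → 5
  0111 → 7
  1001 → 9
  0101 → 5
  0100 → 4
  0011 → 3
= 579543


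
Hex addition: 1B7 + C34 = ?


Align and add column by column (LSB to MSB, each column mod 16 with carry):
  01B7
+ 0C34
  ----
  col 0: 7(7) + 4(4) + 0 (carry in) = 11 → B(11), carry out 0
  col 1: B(11) + 3(3) + 0 (carry in) = 14 → E(14), carry out 0
  col 2: 1(1) + C(12) + 0 (carry in) = 13 → D(13), carry out 0
  col 3: 0(0) + 0(0) + 0 (carry in) = 0 → 0(0), carry out 0
Reading digits MSB→LSB: 0DEB
Strip leading zeros: DEB
= 0xDEB


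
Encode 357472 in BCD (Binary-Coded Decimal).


Each digit → 4-bit binary:
  3 → 0011
  5 → 0101
  7 → 0111
  4 → 0100
  7 → 0111
  2 → 0010
= 0011 0101 0111 0100 0111 0010


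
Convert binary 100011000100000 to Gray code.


Binary: 100011000100000
Gray code: G = B XOR (B >> 1)
B >> 1 = 010001100010000
100011000100000 XOR 010001100010000:
  1 XOR 0 = 1
  0 XOR 1 = 1
  0 XOR 0 = 0
  0 XOR 0 = 0
  1 XOR 0 = 1
  1 XOR 1 = 0
  0 XOR 1 = 1
  0 XOR 0 = 0
  0 XOR 0 = 0
  1 XOR 0 = 1
  0 XOR 1 = 1
  0 XOR 0 = 0
  0 XOR 0 = 0
  0 XOR 0 = 0
  0 XOR 0 = 0
= 110010100110000
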